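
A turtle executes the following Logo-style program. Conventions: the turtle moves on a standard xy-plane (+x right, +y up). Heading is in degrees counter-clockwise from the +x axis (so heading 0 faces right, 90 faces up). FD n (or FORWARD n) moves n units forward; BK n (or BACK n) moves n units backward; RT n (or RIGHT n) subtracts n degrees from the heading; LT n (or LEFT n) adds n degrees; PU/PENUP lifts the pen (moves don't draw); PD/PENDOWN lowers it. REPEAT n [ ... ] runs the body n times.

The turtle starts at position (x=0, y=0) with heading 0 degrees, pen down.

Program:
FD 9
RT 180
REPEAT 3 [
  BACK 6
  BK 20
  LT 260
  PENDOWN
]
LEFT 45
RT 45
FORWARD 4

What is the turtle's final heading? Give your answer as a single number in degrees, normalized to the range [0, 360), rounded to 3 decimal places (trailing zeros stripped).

Executing turtle program step by step:
Start: pos=(0,0), heading=0, pen down
FD 9: (0,0) -> (9,0) [heading=0, draw]
RT 180: heading 0 -> 180
REPEAT 3 [
  -- iteration 1/3 --
  BK 6: (9,0) -> (15,0) [heading=180, draw]
  BK 20: (15,0) -> (35,0) [heading=180, draw]
  LT 260: heading 180 -> 80
  PD: pen down
  -- iteration 2/3 --
  BK 6: (35,0) -> (33.958,-5.909) [heading=80, draw]
  BK 20: (33.958,-5.909) -> (30.485,-25.605) [heading=80, draw]
  LT 260: heading 80 -> 340
  PD: pen down
  -- iteration 3/3 --
  BK 6: (30.485,-25.605) -> (24.847,-23.553) [heading=340, draw]
  BK 20: (24.847,-23.553) -> (6.053,-16.712) [heading=340, draw]
  LT 260: heading 340 -> 240
  PD: pen down
]
LT 45: heading 240 -> 285
RT 45: heading 285 -> 240
FD 4: (6.053,-16.712) -> (4.053,-20.177) [heading=240, draw]
Final: pos=(4.053,-20.177), heading=240, 8 segment(s) drawn

Answer: 240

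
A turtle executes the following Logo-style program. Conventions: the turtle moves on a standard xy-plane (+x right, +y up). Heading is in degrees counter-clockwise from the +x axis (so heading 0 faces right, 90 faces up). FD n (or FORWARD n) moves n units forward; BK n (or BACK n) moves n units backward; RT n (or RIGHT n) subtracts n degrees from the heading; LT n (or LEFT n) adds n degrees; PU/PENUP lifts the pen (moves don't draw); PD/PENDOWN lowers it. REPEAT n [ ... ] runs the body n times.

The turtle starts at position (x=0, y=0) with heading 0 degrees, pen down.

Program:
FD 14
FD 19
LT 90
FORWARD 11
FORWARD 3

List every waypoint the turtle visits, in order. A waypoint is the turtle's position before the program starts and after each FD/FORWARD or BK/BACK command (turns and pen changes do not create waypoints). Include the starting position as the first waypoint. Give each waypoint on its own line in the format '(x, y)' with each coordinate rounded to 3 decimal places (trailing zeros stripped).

Answer: (0, 0)
(14, 0)
(33, 0)
(33, 11)
(33, 14)

Derivation:
Executing turtle program step by step:
Start: pos=(0,0), heading=0, pen down
FD 14: (0,0) -> (14,0) [heading=0, draw]
FD 19: (14,0) -> (33,0) [heading=0, draw]
LT 90: heading 0 -> 90
FD 11: (33,0) -> (33,11) [heading=90, draw]
FD 3: (33,11) -> (33,14) [heading=90, draw]
Final: pos=(33,14), heading=90, 4 segment(s) drawn
Waypoints (5 total):
(0, 0)
(14, 0)
(33, 0)
(33, 11)
(33, 14)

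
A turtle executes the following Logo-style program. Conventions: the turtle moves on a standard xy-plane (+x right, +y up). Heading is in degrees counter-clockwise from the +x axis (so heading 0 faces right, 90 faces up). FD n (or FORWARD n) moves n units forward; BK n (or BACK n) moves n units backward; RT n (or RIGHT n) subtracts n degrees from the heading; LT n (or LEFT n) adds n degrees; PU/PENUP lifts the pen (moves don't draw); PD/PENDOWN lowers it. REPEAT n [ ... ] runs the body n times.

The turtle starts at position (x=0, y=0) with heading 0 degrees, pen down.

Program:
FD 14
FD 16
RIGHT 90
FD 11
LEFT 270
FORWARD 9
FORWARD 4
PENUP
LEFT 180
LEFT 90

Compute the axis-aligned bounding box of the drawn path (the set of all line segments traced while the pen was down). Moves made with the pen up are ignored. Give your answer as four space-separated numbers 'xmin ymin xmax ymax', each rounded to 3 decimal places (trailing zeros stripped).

Executing turtle program step by step:
Start: pos=(0,0), heading=0, pen down
FD 14: (0,0) -> (14,0) [heading=0, draw]
FD 16: (14,0) -> (30,0) [heading=0, draw]
RT 90: heading 0 -> 270
FD 11: (30,0) -> (30,-11) [heading=270, draw]
LT 270: heading 270 -> 180
FD 9: (30,-11) -> (21,-11) [heading=180, draw]
FD 4: (21,-11) -> (17,-11) [heading=180, draw]
PU: pen up
LT 180: heading 180 -> 0
LT 90: heading 0 -> 90
Final: pos=(17,-11), heading=90, 5 segment(s) drawn

Segment endpoints: x in {0, 14, 17, 21, 30}, y in {-11, -11, 0}
xmin=0, ymin=-11, xmax=30, ymax=0

Answer: 0 -11 30 0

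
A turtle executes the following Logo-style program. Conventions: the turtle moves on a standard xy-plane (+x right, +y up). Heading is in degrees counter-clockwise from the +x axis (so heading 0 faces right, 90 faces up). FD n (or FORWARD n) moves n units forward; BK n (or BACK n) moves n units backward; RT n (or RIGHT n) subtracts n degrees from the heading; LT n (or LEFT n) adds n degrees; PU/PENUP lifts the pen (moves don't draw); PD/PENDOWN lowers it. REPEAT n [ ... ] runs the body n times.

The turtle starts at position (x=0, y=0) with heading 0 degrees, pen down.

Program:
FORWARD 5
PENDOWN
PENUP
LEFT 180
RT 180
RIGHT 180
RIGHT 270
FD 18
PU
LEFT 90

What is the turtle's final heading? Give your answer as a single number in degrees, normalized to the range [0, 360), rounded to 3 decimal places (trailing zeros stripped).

Answer: 0

Derivation:
Executing turtle program step by step:
Start: pos=(0,0), heading=0, pen down
FD 5: (0,0) -> (5,0) [heading=0, draw]
PD: pen down
PU: pen up
LT 180: heading 0 -> 180
RT 180: heading 180 -> 0
RT 180: heading 0 -> 180
RT 270: heading 180 -> 270
FD 18: (5,0) -> (5,-18) [heading=270, move]
PU: pen up
LT 90: heading 270 -> 0
Final: pos=(5,-18), heading=0, 1 segment(s) drawn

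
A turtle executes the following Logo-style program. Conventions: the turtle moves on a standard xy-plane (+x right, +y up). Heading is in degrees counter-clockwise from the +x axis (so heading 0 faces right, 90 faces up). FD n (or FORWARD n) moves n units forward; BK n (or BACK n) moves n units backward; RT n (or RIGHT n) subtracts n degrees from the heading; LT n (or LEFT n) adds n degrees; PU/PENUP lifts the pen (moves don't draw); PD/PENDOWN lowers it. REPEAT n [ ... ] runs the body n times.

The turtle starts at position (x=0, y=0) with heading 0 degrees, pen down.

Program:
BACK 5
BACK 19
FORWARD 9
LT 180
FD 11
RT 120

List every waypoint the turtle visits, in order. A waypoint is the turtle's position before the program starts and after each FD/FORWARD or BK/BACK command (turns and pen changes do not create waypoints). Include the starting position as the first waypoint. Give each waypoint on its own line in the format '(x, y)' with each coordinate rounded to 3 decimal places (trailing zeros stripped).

Answer: (0, 0)
(-5, 0)
(-24, 0)
(-15, 0)
(-26, 0)

Derivation:
Executing turtle program step by step:
Start: pos=(0,0), heading=0, pen down
BK 5: (0,0) -> (-5,0) [heading=0, draw]
BK 19: (-5,0) -> (-24,0) [heading=0, draw]
FD 9: (-24,0) -> (-15,0) [heading=0, draw]
LT 180: heading 0 -> 180
FD 11: (-15,0) -> (-26,0) [heading=180, draw]
RT 120: heading 180 -> 60
Final: pos=(-26,0), heading=60, 4 segment(s) drawn
Waypoints (5 total):
(0, 0)
(-5, 0)
(-24, 0)
(-15, 0)
(-26, 0)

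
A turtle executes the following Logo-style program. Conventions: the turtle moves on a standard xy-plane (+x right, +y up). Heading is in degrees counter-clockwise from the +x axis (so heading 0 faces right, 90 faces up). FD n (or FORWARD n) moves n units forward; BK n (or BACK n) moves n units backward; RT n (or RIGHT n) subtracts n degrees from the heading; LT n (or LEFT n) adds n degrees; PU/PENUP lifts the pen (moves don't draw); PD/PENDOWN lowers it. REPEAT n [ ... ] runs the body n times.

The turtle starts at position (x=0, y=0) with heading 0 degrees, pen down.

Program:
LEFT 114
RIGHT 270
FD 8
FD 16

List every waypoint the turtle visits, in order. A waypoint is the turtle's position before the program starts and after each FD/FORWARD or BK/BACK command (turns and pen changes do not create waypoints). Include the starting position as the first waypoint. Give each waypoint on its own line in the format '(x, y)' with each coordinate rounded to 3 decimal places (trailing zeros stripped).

Answer: (0, 0)
(-7.308, -3.254)
(-21.925, -9.762)

Derivation:
Executing turtle program step by step:
Start: pos=(0,0), heading=0, pen down
LT 114: heading 0 -> 114
RT 270: heading 114 -> 204
FD 8: (0,0) -> (-7.308,-3.254) [heading=204, draw]
FD 16: (-7.308,-3.254) -> (-21.925,-9.762) [heading=204, draw]
Final: pos=(-21.925,-9.762), heading=204, 2 segment(s) drawn
Waypoints (3 total):
(0, 0)
(-7.308, -3.254)
(-21.925, -9.762)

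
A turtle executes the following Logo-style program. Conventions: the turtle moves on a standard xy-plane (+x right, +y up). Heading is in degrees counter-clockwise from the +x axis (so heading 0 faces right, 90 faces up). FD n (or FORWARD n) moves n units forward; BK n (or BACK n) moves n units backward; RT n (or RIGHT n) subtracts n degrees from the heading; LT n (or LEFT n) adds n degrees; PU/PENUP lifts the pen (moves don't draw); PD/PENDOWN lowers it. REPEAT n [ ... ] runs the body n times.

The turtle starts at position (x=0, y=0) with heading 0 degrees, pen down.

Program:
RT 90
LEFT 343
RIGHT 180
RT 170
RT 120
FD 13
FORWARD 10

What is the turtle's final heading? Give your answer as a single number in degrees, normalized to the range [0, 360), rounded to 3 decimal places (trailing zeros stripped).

Answer: 143

Derivation:
Executing turtle program step by step:
Start: pos=(0,0), heading=0, pen down
RT 90: heading 0 -> 270
LT 343: heading 270 -> 253
RT 180: heading 253 -> 73
RT 170: heading 73 -> 263
RT 120: heading 263 -> 143
FD 13: (0,0) -> (-10.382,7.824) [heading=143, draw]
FD 10: (-10.382,7.824) -> (-18.369,13.842) [heading=143, draw]
Final: pos=(-18.369,13.842), heading=143, 2 segment(s) drawn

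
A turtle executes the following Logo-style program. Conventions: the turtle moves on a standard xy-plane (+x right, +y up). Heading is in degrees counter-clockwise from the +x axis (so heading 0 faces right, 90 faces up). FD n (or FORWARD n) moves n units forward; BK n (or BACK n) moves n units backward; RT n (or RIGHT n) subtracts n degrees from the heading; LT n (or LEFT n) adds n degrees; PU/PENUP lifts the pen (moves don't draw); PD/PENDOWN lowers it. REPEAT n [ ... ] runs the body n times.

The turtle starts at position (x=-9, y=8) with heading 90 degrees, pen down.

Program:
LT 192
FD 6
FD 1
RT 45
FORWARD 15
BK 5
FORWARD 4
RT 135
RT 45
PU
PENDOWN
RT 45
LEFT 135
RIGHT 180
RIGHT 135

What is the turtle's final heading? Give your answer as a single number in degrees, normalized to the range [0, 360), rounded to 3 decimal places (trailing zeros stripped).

Answer: 192

Derivation:
Executing turtle program step by step:
Start: pos=(-9,8), heading=90, pen down
LT 192: heading 90 -> 282
FD 6: (-9,8) -> (-7.753,2.131) [heading=282, draw]
FD 1: (-7.753,2.131) -> (-7.545,1.153) [heading=282, draw]
RT 45: heading 282 -> 237
FD 15: (-7.545,1.153) -> (-15.714,-11.427) [heading=237, draw]
BK 5: (-15.714,-11.427) -> (-12.991,-7.234) [heading=237, draw]
FD 4: (-12.991,-7.234) -> (-15.17,-10.588) [heading=237, draw]
RT 135: heading 237 -> 102
RT 45: heading 102 -> 57
PU: pen up
PD: pen down
RT 45: heading 57 -> 12
LT 135: heading 12 -> 147
RT 180: heading 147 -> 327
RT 135: heading 327 -> 192
Final: pos=(-15.17,-10.588), heading=192, 5 segment(s) drawn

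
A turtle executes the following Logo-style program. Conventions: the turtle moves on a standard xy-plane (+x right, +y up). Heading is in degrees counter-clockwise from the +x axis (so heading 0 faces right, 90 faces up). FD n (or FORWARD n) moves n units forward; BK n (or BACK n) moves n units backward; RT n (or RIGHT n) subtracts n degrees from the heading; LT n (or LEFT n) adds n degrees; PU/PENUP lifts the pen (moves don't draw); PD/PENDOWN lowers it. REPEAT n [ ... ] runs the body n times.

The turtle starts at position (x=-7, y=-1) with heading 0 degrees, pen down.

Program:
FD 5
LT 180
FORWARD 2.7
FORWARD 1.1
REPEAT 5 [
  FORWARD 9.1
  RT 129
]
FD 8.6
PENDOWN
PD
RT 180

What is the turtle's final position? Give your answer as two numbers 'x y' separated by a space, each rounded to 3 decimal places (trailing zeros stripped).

Executing turtle program step by step:
Start: pos=(-7,-1), heading=0, pen down
FD 5: (-7,-1) -> (-2,-1) [heading=0, draw]
LT 180: heading 0 -> 180
FD 2.7: (-2,-1) -> (-4.7,-1) [heading=180, draw]
FD 1.1: (-4.7,-1) -> (-5.8,-1) [heading=180, draw]
REPEAT 5 [
  -- iteration 1/5 --
  FD 9.1: (-5.8,-1) -> (-14.9,-1) [heading=180, draw]
  RT 129: heading 180 -> 51
  -- iteration 2/5 --
  FD 9.1: (-14.9,-1) -> (-9.173,6.072) [heading=51, draw]
  RT 129: heading 51 -> 282
  -- iteration 3/5 --
  FD 9.1: (-9.173,6.072) -> (-7.281,-2.829) [heading=282, draw]
  RT 129: heading 282 -> 153
  -- iteration 4/5 --
  FD 9.1: (-7.281,-2.829) -> (-15.389,1.302) [heading=153, draw]
  RT 129: heading 153 -> 24
  -- iteration 5/5 --
  FD 9.1: (-15.389,1.302) -> (-7.076,5.004) [heading=24, draw]
  RT 129: heading 24 -> 255
]
FD 8.6: (-7.076,5.004) -> (-9.302,-3.303) [heading=255, draw]
PD: pen down
PD: pen down
RT 180: heading 255 -> 75
Final: pos=(-9.302,-3.303), heading=75, 9 segment(s) drawn

Answer: -9.302 -3.303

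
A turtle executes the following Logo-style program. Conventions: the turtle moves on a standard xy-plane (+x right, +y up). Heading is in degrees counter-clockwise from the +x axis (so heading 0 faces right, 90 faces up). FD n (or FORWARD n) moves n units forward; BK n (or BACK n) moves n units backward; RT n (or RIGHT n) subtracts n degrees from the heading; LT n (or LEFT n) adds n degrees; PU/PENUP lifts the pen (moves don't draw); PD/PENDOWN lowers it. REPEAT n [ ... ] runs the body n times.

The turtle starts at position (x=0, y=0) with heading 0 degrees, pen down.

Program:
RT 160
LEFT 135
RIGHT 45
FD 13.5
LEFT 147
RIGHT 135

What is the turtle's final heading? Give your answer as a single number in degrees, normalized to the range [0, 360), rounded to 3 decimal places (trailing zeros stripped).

Answer: 302

Derivation:
Executing turtle program step by step:
Start: pos=(0,0), heading=0, pen down
RT 160: heading 0 -> 200
LT 135: heading 200 -> 335
RT 45: heading 335 -> 290
FD 13.5: (0,0) -> (4.617,-12.686) [heading=290, draw]
LT 147: heading 290 -> 77
RT 135: heading 77 -> 302
Final: pos=(4.617,-12.686), heading=302, 1 segment(s) drawn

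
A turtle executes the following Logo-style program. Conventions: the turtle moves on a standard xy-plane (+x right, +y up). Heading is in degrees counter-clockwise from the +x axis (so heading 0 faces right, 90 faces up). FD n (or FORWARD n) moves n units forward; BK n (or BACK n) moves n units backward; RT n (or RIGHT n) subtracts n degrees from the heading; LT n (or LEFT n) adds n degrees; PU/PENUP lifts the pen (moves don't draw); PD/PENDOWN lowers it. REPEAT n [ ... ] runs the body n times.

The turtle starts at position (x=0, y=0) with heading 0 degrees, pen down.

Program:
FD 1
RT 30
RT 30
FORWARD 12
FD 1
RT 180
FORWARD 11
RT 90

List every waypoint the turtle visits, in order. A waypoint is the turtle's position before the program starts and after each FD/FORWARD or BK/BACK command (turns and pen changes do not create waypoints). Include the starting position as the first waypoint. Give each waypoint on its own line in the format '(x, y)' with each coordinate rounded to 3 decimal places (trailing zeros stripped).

Answer: (0, 0)
(1, 0)
(7, -10.392)
(7.5, -11.258)
(2, -1.732)

Derivation:
Executing turtle program step by step:
Start: pos=(0,0), heading=0, pen down
FD 1: (0,0) -> (1,0) [heading=0, draw]
RT 30: heading 0 -> 330
RT 30: heading 330 -> 300
FD 12: (1,0) -> (7,-10.392) [heading=300, draw]
FD 1: (7,-10.392) -> (7.5,-11.258) [heading=300, draw]
RT 180: heading 300 -> 120
FD 11: (7.5,-11.258) -> (2,-1.732) [heading=120, draw]
RT 90: heading 120 -> 30
Final: pos=(2,-1.732), heading=30, 4 segment(s) drawn
Waypoints (5 total):
(0, 0)
(1, 0)
(7, -10.392)
(7.5, -11.258)
(2, -1.732)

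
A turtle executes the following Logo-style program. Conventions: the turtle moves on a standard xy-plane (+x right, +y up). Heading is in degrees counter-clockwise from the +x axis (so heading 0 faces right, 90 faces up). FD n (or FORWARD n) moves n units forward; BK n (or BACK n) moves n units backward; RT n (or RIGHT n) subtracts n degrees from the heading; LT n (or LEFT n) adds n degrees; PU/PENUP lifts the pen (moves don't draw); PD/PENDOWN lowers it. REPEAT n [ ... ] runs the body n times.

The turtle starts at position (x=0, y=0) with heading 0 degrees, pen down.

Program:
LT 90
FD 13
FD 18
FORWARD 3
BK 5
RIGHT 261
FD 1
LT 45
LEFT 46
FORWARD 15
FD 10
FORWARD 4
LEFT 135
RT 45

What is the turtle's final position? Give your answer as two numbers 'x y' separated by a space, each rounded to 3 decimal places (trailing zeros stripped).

Executing turtle program step by step:
Start: pos=(0,0), heading=0, pen down
LT 90: heading 0 -> 90
FD 13: (0,0) -> (0,13) [heading=90, draw]
FD 18: (0,13) -> (0,31) [heading=90, draw]
FD 3: (0,31) -> (0,34) [heading=90, draw]
BK 5: (0,34) -> (0,29) [heading=90, draw]
RT 261: heading 90 -> 189
FD 1: (0,29) -> (-0.988,28.844) [heading=189, draw]
LT 45: heading 189 -> 234
LT 46: heading 234 -> 280
FD 15: (-0.988,28.844) -> (1.617,14.071) [heading=280, draw]
FD 10: (1.617,14.071) -> (3.354,4.223) [heading=280, draw]
FD 4: (3.354,4.223) -> (4.048,0.284) [heading=280, draw]
LT 135: heading 280 -> 55
RT 45: heading 55 -> 10
Final: pos=(4.048,0.284), heading=10, 8 segment(s) drawn

Answer: 4.048 0.284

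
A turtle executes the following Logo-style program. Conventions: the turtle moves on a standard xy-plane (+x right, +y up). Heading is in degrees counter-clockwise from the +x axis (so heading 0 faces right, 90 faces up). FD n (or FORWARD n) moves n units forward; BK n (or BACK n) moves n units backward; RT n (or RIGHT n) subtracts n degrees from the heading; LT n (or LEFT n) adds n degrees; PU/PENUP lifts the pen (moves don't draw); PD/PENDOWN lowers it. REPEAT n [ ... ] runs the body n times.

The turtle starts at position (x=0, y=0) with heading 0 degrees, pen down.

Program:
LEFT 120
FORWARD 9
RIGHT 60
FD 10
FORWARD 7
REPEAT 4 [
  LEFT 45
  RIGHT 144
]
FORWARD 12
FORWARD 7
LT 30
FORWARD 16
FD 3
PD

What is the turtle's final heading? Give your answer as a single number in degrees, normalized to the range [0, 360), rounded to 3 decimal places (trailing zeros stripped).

Answer: 54

Derivation:
Executing turtle program step by step:
Start: pos=(0,0), heading=0, pen down
LT 120: heading 0 -> 120
FD 9: (0,0) -> (-4.5,7.794) [heading=120, draw]
RT 60: heading 120 -> 60
FD 10: (-4.5,7.794) -> (0.5,16.454) [heading=60, draw]
FD 7: (0.5,16.454) -> (4,22.517) [heading=60, draw]
REPEAT 4 [
  -- iteration 1/4 --
  LT 45: heading 60 -> 105
  RT 144: heading 105 -> 321
  -- iteration 2/4 --
  LT 45: heading 321 -> 6
  RT 144: heading 6 -> 222
  -- iteration 3/4 --
  LT 45: heading 222 -> 267
  RT 144: heading 267 -> 123
  -- iteration 4/4 --
  LT 45: heading 123 -> 168
  RT 144: heading 168 -> 24
]
FD 12: (4,22.517) -> (14.963,27.398) [heading=24, draw]
FD 7: (14.963,27.398) -> (21.357,30.245) [heading=24, draw]
LT 30: heading 24 -> 54
FD 16: (21.357,30.245) -> (30.762,43.189) [heading=54, draw]
FD 3: (30.762,43.189) -> (32.525,45.616) [heading=54, draw]
PD: pen down
Final: pos=(32.525,45.616), heading=54, 7 segment(s) drawn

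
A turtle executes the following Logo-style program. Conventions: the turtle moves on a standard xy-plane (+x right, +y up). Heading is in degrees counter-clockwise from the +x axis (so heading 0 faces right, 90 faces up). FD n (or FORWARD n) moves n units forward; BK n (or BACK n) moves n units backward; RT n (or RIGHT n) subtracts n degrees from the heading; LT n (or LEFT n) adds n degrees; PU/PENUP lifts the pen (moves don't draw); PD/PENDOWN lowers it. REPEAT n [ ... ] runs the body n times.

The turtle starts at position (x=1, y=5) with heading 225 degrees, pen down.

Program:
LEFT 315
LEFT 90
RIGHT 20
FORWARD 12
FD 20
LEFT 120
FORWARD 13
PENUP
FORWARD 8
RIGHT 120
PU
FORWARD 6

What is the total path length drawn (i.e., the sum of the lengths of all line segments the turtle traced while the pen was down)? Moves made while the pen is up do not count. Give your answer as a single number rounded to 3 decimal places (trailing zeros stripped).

Answer: 45

Derivation:
Executing turtle program step by step:
Start: pos=(1,5), heading=225, pen down
LT 315: heading 225 -> 180
LT 90: heading 180 -> 270
RT 20: heading 270 -> 250
FD 12: (1,5) -> (-3.104,-6.276) [heading=250, draw]
FD 20: (-3.104,-6.276) -> (-9.945,-25.07) [heading=250, draw]
LT 120: heading 250 -> 10
FD 13: (-9.945,-25.07) -> (2.858,-22.813) [heading=10, draw]
PU: pen up
FD 8: (2.858,-22.813) -> (10.736,-21.424) [heading=10, move]
RT 120: heading 10 -> 250
PU: pen up
FD 6: (10.736,-21.424) -> (8.684,-27.062) [heading=250, move]
Final: pos=(8.684,-27.062), heading=250, 3 segment(s) drawn

Segment lengths:
  seg 1: (1,5) -> (-3.104,-6.276), length = 12
  seg 2: (-3.104,-6.276) -> (-9.945,-25.07), length = 20
  seg 3: (-9.945,-25.07) -> (2.858,-22.813), length = 13
Total = 45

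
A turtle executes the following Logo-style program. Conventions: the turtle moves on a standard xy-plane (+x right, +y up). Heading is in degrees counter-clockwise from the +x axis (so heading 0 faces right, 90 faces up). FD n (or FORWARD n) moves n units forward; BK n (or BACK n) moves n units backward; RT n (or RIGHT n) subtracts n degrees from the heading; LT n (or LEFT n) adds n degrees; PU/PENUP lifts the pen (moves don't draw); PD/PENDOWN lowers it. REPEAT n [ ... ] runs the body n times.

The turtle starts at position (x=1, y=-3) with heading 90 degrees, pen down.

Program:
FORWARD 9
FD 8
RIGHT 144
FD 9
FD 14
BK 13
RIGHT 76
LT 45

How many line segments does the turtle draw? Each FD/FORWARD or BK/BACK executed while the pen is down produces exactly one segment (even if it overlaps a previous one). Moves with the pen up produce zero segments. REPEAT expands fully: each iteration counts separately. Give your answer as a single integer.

Answer: 5

Derivation:
Executing turtle program step by step:
Start: pos=(1,-3), heading=90, pen down
FD 9: (1,-3) -> (1,6) [heading=90, draw]
FD 8: (1,6) -> (1,14) [heading=90, draw]
RT 144: heading 90 -> 306
FD 9: (1,14) -> (6.29,6.719) [heading=306, draw]
FD 14: (6.29,6.719) -> (14.519,-4.607) [heading=306, draw]
BK 13: (14.519,-4.607) -> (6.878,5.91) [heading=306, draw]
RT 76: heading 306 -> 230
LT 45: heading 230 -> 275
Final: pos=(6.878,5.91), heading=275, 5 segment(s) drawn
Segments drawn: 5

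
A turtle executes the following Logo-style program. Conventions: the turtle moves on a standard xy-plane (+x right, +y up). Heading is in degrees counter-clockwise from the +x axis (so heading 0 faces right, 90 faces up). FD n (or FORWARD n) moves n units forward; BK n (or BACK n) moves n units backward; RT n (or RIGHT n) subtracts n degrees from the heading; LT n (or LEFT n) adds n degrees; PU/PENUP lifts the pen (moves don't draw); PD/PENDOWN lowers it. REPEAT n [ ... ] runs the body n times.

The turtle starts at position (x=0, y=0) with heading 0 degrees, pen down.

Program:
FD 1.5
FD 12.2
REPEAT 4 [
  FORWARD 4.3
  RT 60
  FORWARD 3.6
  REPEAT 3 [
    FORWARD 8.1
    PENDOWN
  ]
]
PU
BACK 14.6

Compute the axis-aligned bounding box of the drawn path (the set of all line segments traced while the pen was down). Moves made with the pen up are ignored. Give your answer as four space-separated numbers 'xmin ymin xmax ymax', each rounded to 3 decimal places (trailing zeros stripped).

Answer: -28.15 -55.772 34.1 0

Derivation:
Executing turtle program step by step:
Start: pos=(0,0), heading=0, pen down
FD 1.5: (0,0) -> (1.5,0) [heading=0, draw]
FD 12.2: (1.5,0) -> (13.7,0) [heading=0, draw]
REPEAT 4 [
  -- iteration 1/4 --
  FD 4.3: (13.7,0) -> (18,0) [heading=0, draw]
  RT 60: heading 0 -> 300
  FD 3.6: (18,0) -> (19.8,-3.118) [heading=300, draw]
  REPEAT 3 [
    -- iteration 1/3 --
    FD 8.1: (19.8,-3.118) -> (23.85,-10.132) [heading=300, draw]
    PD: pen down
    -- iteration 2/3 --
    FD 8.1: (23.85,-10.132) -> (27.9,-17.147) [heading=300, draw]
    PD: pen down
    -- iteration 3/3 --
    FD 8.1: (27.9,-17.147) -> (31.95,-24.162) [heading=300, draw]
    PD: pen down
  ]
  -- iteration 2/4 --
  FD 4.3: (31.95,-24.162) -> (34.1,-27.886) [heading=300, draw]
  RT 60: heading 300 -> 240
  FD 3.6: (34.1,-27.886) -> (32.3,-31.004) [heading=240, draw]
  REPEAT 3 [
    -- iteration 1/3 --
    FD 8.1: (32.3,-31.004) -> (28.25,-38.019) [heading=240, draw]
    PD: pen down
    -- iteration 2/3 --
    FD 8.1: (28.25,-38.019) -> (24.2,-45.033) [heading=240, draw]
    PD: pen down
    -- iteration 3/3 --
    FD 8.1: (24.2,-45.033) -> (20.15,-52.048) [heading=240, draw]
    PD: pen down
  ]
  -- iteration 3/4 --
  FD 4.3: (20.15,-52.048) -> (18,-55.772) [heading=240, draw]
  RT 60: heading 240 -> 180
  FD 3.6: (18,-55.772) -> (14.4,-55.772) [heading=180, draw]
  REPEAT 3 [
    -- iteration 1/3 --
    FD 8.1: (14.4,-55.772) -> (6.3,-55.772) [heading=180, draw]
    PD: pen down
    -- iteration 2/3 --
    FD 8.1: (6.3,-55.772) -> (-1.8,-55.772) [heading=180, draw]
    PD: pen down
    -- iteration 3/3 --
    FD 8.1: (-1.8,-55.772) -> (-9.9,-55.772) [heading=180, draw]
    PD: pen down
  ]
  -- iteration 4/4 --
  FD 4.3: (-9.9,-55.772) -> (-14.2,-55.772) [heading=180, draw]
  RT 60: heading 180 -> 120
  FD 3.6: (-14.2,-55.772) -> (-16,-52.654) [heading=120, draw]
  REPEAT 3 [
    -- iteration 1/3 --
    FD 8.1: (-16,-52.654) -> (-20.05,-45.64) [heading=120, draw]
    PD: pen down
    -- iteration 2/3 --
    FD 8.1: (-20.05,-45.64) -> (-24.1,-38.625) [heading=120, draw]
    PD: pen down
    -- iteration 3/3 --
    FD 8.1: (-24.1,-38.625) -> (-28.15,-31.61) [heading=120, draw]
    PD: pen down
  ]
]
PU: pen up
BK 14.6: (-28.15,-31.61) -> (-20.85,-44.254) [heading=120, move]
Final: pos=(-20.85,-44.254), heading=120, 22 segment(s) drawn

Segment endpoints: x in {-28.15, -24.1, -20.05, -16, -14.2, -9.9, -1.8, 0, 1.5, 6.3, 13.7, 14.4, 18, 18, 19.8, 20.15, 23.85, 24.2, 27.9, 28.25, 31.95, 32.3, 34.1}, y in {-55.772, -52.654, -52.048, -45.64, -45.033, -38.625, -38.019, -31.61, -31.004, -27.886, -24.162, -17.147, -10.132, -3.118, 0}
xmin=-28.15, ymin=-55.772, xmax=34.1, ymax=0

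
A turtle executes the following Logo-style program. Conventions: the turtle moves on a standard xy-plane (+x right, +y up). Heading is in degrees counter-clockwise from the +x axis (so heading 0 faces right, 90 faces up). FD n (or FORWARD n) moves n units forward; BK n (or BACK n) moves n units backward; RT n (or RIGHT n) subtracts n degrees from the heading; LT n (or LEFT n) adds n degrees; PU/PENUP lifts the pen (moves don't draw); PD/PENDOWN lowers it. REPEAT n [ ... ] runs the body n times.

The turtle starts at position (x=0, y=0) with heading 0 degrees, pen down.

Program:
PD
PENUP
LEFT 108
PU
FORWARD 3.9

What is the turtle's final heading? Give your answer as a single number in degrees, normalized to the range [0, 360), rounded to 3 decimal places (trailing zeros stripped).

Answer: 108

Derivation:
Executing turtle program step by step:
Start: pos=(0,0), heading=0, pen down
PD: pen down
PU: pen up
LT 108: heading 0 -> 108
PU: pen up
FD 3.9: (0,0) -> (-1.205,3.709) [heading=108, move]
Final: pos=(-1.205,3.709), heading=108, 0 segment(s) drawn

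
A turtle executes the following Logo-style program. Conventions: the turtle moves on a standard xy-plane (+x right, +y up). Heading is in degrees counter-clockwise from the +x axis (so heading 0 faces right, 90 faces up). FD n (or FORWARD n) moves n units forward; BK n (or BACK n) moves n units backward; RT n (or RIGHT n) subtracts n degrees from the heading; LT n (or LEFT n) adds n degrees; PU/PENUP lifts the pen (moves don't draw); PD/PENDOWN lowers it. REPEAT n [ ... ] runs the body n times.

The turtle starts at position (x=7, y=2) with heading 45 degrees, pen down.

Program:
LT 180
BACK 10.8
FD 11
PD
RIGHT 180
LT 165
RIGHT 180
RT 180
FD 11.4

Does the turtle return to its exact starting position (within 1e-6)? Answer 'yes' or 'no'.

Executing turtle program step by step:
Start: pos=(7,2), heading=45, pen down
LT 180: heading 45 -> 225
BK 10.8: (7,2) -> (14.637,9.637) [heading=225, draw]
FD 11: (14.637,9.637) -> (6.859,1.859) [heading=225, draw]
PD: pen down
RT 180: heading 225 -> 45
LT 165: heading 45 -> 210
RT 180: heading 210 -> 30
RT 180: heading 30 -> 210
FD 11.4: (6.859,1.859) -> (-3.014,-3.841) [heading=210, draw]
Final: pos=(-3.014,-3.841), heading=210, 3 segment(s) drawn

Start position: (7, 2)
Final position: (-3.014, -3.841)
Distance = 11.593; >= 1e-6 -> NOT closed

Answer: no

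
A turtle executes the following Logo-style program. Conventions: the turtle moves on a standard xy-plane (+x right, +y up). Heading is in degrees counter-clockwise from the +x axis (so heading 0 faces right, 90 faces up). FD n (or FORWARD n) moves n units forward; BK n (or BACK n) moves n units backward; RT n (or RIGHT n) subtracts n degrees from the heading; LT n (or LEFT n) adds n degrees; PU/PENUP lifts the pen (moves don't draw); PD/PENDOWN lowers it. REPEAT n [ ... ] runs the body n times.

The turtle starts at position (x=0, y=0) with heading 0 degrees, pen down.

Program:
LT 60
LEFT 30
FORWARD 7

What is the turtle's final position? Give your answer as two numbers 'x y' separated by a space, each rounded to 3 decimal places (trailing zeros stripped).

Executing turtle program step by step:
Start: pos=(0,0), heading=0, pen down
LT 60: heading 0 -> 60
LT 30: heading 60 -> 90
FD 7: (0,0) -> (0,7) [heading=90, draw]
Final: pos=(0,7), heading=90, 1 segment(s) drawn

Answer: 0 7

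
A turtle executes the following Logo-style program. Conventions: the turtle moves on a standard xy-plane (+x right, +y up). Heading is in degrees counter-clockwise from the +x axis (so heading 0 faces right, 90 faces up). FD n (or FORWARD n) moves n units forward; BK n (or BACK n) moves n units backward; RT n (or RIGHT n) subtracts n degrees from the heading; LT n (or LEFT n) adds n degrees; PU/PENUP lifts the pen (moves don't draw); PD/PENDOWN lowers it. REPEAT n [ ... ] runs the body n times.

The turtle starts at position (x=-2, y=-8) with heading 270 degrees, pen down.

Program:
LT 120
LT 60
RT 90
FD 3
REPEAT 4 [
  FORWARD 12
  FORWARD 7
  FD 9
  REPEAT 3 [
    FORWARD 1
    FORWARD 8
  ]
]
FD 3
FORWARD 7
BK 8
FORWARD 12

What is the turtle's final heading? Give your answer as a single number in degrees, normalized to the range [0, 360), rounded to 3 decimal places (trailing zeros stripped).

Answer: 0

Derivation:
Executing turtle program step by step:
Start: pos=(-2,-8), heading=270, pen down
LT 120: heading 270 -> 30
LT 60: heading 30 -> 90
RT 90: heading 90 -> 0
FD 3: (-2,-8) -> (1,-8) [heading=0, draw]
REPEAT 4 [
  -- iteration 1/4 --
  FD 12: (1,-8) -> (13,-8) [heading=0, draw]
  FD 7: (13,-8) -> (20,-8) [heading=0, draw]
  FD 9: (20,-8) -> (29,-8) [heading=0, draw]
  REPEAT 3 [
    -- iteration 1/3 --
    FD 1: (29,-8) -> (30,-8) [heading=0, draw]
    FD 8: (30,-8) -> (38,-8) [heading=0, draw]
    -- iteration 2/3 --
    FD 1: (38,-8) -> (39,-8) [heading=0, draw]
    FD 8: (39,-8) -> (47,-8) [heading=0, draw]
    -- iteration 3/3 --
    FD 1: (47,-8) -> (48,-8) [heading=0, draw]
    FD 8: (48,-8) -> (56,-8) [heading=0, draw]
  ]
  -- iteration 2/4 --
  FD 12: (56,-8) -> (68,-8) [heading=0, draw]
  FD 7: (68,-8) -> (75,-8) [heading=0, draw]
  FD 9: (75,-8) -> (84,-8) [heading=0, draw]
  REPEAT 3 [
    -- iteration 1/3 --
    FD 1: (84,-8) -> (85,-8) [heading=0, draw]
    FD 8: (85,-8) -> (93,-8) [heading=0, draw]
    -- iteration 2/3 --
    FD 1: (93,-8) -> (94,-8) [heading=0, draw]
    FD 8: (94,-8) -> (102,-8) [heading=0, draw]
    -- iteration 3/3 --
    FD 1: (102,-8) -> (103,-8) [heading=0, draw]
    FD 8: (103,-8) -> (111,-8) [heading=0, draw]
  ]
  -- iteration 3/4 --
  FD 12: (111,-8) -> (123,-8) [heading=0, draw]
  FD 7: (123,-8) -> (130,-8) [heading=0, draw]
  FD 9: (130,-8) -> (139,-8) [heading=0, draw]
  REPEAT 3 [
    -- iteration 1/3 --
    FD 1: (139,-8) -> (140,-8) [heading=0, draw]
    FD 8: (140,-8) -> (148,-8) [heading=0, draw]
    -- iteration 2/3 --
    FD 1: (148,-8) -> (149,-8) [heading=0, draw]
    FD 8: (149,-8) -> (157,-8) [heading=0, draw]
    -- iteration 3/3 --
    FD 1: (157,-8) -> (158,-8) [heading=0, draw]
    FD 8: (158,-8) -> (166,-8) [heading=0, draw]
  ]
  -- iteration 4/4 --
  FD 12: (166,-8) -> (178,-8) [heading=0, draw]
  FD 7: (178,-8) -> (185,-8) [heading=0, draw]
  FD 9: (185,-8) -> (194,-8) [heading=0, draw]
  REPEAT 3 [
    -- iteration 1/3 --
    FD 1: (194,-8) -> (195,-8) [heading=0, draw]
    FD 8: (195,-8) -> (203,-8) [heading=0, draw]
    -- iteration 2/3 --
    FD 1: (203,-8) -> (204,-8) [heading=0, draw]
    FD 8: (204,-8) -> (212,-8) [heading=0, draw]
    -- iteration 3/3 --
    FD 1: (212,-8) -> (213,-8) [heading=0, draw]
    FD 8: (213,-8) -> (221,-8) [heading=0, draw]
  ]
]
FD 3: (221,-8) -> (224,-8) [heading=0, draw]
FD 7: (224,-8) -> (231,-8) [heading=0, draw]
BK 8: (231,-8) -> (223,-8) [heading=0, draw]
FD 12: (223,-8) -> (235,-8) [heading=0, draw]
Final: pos=(235,-8), heading=0, 41 segment(s) drawn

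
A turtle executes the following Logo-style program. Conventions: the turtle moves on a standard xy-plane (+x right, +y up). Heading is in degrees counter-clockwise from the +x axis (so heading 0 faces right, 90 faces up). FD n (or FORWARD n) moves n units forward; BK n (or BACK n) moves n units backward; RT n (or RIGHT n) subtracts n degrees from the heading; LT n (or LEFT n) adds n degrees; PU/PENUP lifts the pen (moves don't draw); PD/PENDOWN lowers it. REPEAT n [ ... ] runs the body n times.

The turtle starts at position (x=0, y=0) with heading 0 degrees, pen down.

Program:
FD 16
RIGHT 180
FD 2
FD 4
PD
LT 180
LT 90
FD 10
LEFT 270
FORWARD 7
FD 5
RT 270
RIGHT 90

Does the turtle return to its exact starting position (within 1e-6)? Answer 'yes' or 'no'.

Executing turtle program step by step:
Start: pos=(0,0), heading=0, pen down
FD 16: (0,0) -> (16,0) [heading=0, draw]
RT 180: heading 0 -> 180
FD 2: (16,0) -> (14,0) [heading=180, draw]
FD 4: (14,0) -> (10,0) [heading=180, draw]
PD: pen down
LT 180: heading 180 -> 0
LT 90: heading 0 -> 90
FD 10: (10,0) -> (10,10) [heading=90, draw]
LT 270: heading 90 -> 0
FD 7: (10,10) -> (17,10) [heading=0, draw]
FD 5: (17,10) -> (22,10) [heading=0, draw]
RT 270: heading 0 -> 90
RT 90: heading 90 -> 0
Final: pos=(22,10), heading=0, 6 segment(s) drawn

Start position: (0, 0)
Final position: (22, 10)
Distance = 24.166; >= 1e-6 -> NOT closed

Answer: no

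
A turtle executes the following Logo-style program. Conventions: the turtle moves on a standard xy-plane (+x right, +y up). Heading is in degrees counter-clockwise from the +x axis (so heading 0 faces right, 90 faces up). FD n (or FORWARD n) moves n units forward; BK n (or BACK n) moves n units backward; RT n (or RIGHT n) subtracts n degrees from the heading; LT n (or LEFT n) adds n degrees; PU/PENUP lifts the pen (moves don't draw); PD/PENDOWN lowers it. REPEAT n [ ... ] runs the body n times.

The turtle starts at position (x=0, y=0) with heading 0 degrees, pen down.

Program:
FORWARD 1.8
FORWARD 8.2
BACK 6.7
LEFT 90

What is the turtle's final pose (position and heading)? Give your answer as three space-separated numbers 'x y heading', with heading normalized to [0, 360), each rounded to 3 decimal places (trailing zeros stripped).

Answer: 3.3 0 90

Derivation:
Executing turtle program step by step:
Start: pos=(0,0), heading=0, pen down
FD 1.8: (0,0) -> (1.8,0) [heading=0, draw]
FD 8.2: (1.8,0) -> (10,0) [heading=0, draw]
BK 6.7: (10,0) -> (3.3,0) [heading=0, draw]
LT 90: heading 0 -> 90
Final: pos=(3.3,0), heading=90, 3 segment(s) drawn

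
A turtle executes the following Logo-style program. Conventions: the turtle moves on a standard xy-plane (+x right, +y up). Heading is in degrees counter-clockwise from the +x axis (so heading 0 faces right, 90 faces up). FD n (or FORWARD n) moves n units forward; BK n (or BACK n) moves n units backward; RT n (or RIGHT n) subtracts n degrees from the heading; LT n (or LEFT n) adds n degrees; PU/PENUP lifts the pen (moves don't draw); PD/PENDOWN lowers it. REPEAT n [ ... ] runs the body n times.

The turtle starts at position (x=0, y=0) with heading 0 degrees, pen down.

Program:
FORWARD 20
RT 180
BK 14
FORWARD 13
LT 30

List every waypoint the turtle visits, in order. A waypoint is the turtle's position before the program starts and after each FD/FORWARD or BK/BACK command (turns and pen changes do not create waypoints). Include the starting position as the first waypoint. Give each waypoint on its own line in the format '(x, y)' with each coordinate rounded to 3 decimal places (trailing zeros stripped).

Answer: (0, 0)
(20, 0)
(34, 0)
(21, 0)

Derivation:
Executing turtle program step by step:
Start: pos=(0,0), heading=0, pen down
FD 20: (0,0) -> (20,0) [heading=0, draw]
RT 180: heading 0 -> 180
BK 14: (20,0) -> (34,0) [heading=180, draw]
FD 13: (34,0) -> (21,0) [heading=180, draw]
LT 30: heading 180 -> 210
Final: pos=(21,0), heading=210, 3 segment(s) drawn
Waypoints (4 total):
(0, 0)
(20, 0)
(34, 0)
(21, 0)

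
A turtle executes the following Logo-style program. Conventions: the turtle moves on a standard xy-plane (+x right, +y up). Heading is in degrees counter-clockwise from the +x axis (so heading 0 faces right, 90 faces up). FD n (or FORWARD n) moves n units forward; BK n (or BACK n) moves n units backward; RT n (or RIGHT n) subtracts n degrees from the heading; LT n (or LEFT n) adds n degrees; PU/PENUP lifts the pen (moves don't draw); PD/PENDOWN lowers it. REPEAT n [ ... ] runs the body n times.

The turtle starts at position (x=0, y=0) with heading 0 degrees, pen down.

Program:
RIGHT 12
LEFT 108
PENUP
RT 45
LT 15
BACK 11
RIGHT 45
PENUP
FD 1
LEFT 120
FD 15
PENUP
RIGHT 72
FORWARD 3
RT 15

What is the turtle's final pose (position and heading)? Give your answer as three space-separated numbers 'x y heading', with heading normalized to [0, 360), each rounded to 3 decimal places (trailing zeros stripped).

Answer: -14.123 2.55 54

Derivation:
Executing turtle program step by step:
Start: pos=(0,0), heading=0, pen down
RT 12: heading 0 -> 348
LT 108: heading 348 -> 96
PU: pen up
RT 45: heading 96 -> 51
LT 15: heading 51 -> 66
BK 11: (0,0) -> (-4.474,-10.049) [heading=66, move]
RT 45: heading 66 -> 21
PU: pen up
FD 1: (-4.474,-10.049) -> (-3.541,-9.691) [heading=21, move]
LT 120: heading 21 -> 141
FD 15: (-3.541,-9.691) -> (-15.198,-0.251) [heading=141, move]
PU: pen up
RT 72: heading 141 -> 69
FD 3: (-15.198,-0.251) -> (-14.123,2.55) [heading=69, move]
RT 15: heading 69 -> 54
Final: pos=(-14.123,2.55), heading=54, 0 segment(s) drawn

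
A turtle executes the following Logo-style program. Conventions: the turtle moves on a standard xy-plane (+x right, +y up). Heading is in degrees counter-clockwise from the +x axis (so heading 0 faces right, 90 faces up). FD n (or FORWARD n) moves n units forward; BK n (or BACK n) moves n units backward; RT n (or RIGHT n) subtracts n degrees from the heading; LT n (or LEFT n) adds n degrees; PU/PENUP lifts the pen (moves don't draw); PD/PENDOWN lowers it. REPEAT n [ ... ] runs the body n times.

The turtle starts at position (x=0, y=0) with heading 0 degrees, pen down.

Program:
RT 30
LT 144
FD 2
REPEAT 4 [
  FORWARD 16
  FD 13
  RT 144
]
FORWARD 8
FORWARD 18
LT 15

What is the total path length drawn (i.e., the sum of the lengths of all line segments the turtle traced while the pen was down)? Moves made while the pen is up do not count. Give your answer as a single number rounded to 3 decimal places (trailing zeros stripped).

Executing turtle program step by step:
Start: pos=(0,0), heading=0, pen down
RT 30: heading 0 -> 330
LT 144: heading 330 -> 114
FD 2: (0,0) -> (-0.813,1.827) [heading=114, draw]
REPEAT 4 [
  -- iteration 1/4 --
  FD 16: (-0.813,1.827) -> (-7.321,16.444) [heading=114, draw]
  FD 13: (-7.321,16.444) -> (-12.609,28.32) [heading=114, draw]
  RT 144: heading 114 -> 330
  -- iteration 2/4 --
  FD 16: (-12.609,28.32) -> (1.248,20.32) [heading=330, draw]
  FD 13: (1.248,20.32) -> (12.506,13.82) [heading=330, draw]
  RT 144: heading 330 -> 186
  -- iteration 3/4 --
  FD 16: (12.506,13.82) -> (-3.406,12.147) [heading=186, draw]
  FD 13: (-3.406,12.147) -> (-16.335,10.789) [heading=186, draw]
  RT 144: heading 186 -> 42
  -- iteration 4/4 --
  FD 16: (-16.335,10.789) -> (-4.445,21.495) [heading=42, draw]
  FD 13: (-4.445,21.495) -> (5.216,30.193) [heading=42, draw]
  RT 144: heading 42 -> 258
]
FD 8: (5.216,30.193) -> (3.553,22.368) [heading=258, draw]
FD 18: (3.553,22.368) -> (-0.19,4.762) [heading=258, draw]
LT 15: heading 258 -> 273
Final: pos=(-0.19,4.762), heading=273, 11 segment(s) drawn

Segment lengths:
  seg 1: (0,0) -> (-0.813,1.827), length = 2
  seg 2: (-0.813,1.827) -> (-7.321,16.444), length = 16
  seg 3: (-7.321,16.444) -> (-12.609,28.32), length = 13
  seg 4: (-12.609,28.32) -> (1.248,20.32), length = 16
  seg 5: (1.248,20.32) -> (12.506,13.82), length = 13
  seg 6: (12.506,13.82) -> (-3.406,12.147), length = 16
  seg 7: (-3.406,12.147) -> (-16.335,10.789), length = 13
  seg 8: (-16.335,10.789) -> (-4.445,21.495), length = 16
  seg 9: (-4.445,21.495) -> (5.216,30.193), length = 13
  seg 10: (5.216,30.193) -> (3.553,22.368), length = 8
  seg 11: (3.553,22.368) -> (-0.19,4.762), length = 18
Total = 144

Answer: 144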